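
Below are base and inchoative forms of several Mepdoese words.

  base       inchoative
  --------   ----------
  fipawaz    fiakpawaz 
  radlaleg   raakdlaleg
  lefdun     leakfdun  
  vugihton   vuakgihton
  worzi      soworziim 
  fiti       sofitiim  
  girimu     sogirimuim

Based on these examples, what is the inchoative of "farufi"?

"farufi" ends in a vowel. The stems ending in a vowel (worzi → soworziim, fiti → sofitiim, girimu → sogirimuim) add so- … -im around the stem.
So farufi → sofarufiim.

sofarufiim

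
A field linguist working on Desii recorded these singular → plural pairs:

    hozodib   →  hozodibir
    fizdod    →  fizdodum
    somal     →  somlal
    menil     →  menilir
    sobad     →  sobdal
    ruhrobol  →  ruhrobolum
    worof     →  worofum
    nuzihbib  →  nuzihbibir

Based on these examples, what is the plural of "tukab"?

menil and somal both end in -l yet inflect differently (menilir, somlal), so the final letter is not what conditions the rule; the last vowel is.
"tukab" has last vowel 'a'. The stems whose last vowel is 'a' (sobad → sobdal, somal → somlal) delete the last vowel and add -al.
So tukab → tukbal.

tukbal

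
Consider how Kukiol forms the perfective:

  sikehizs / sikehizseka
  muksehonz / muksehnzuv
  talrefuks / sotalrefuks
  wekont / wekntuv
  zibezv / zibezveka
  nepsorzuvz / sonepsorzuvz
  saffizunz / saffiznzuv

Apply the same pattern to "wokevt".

sowokevt

sikehizs and talrefuks both end in -s yet inflect differently (sikehizseka, sotalrefuks), so the final letter is not what conditions the rule; the second-to-last letter is.
"wokevt" has second-to-last letter 'v'. The one such stem in the data (nepsorzuvz → sonepsorzuvz) adds the prefix so-, so the same rule applies.
The other patterns: stems whose second-to-last letter is 'z' add -eka; stems whose second-to-last letter is 'n' delete the last vowel and add -uv.
So wokevt → sowokevt.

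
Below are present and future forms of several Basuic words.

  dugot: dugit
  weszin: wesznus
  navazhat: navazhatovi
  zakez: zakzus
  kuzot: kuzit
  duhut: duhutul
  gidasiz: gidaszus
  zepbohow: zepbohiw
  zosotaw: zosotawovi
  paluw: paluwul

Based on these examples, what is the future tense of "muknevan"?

muknevanovi

"muknevan" has last vowel 'a'. The stems whose last vowel is 'a' (zosotaw → zosotawovi, navazhat → navazhatovi) add -ovi.
The other patterns: stems whose last vowel is 'u' add -ul; stems whose last vowel is 'o' change the last vowel to 'i'; stems whose last vowel is 'e' or 'i' delete the last vowel and add -us.
So muknevan → muknevanovi.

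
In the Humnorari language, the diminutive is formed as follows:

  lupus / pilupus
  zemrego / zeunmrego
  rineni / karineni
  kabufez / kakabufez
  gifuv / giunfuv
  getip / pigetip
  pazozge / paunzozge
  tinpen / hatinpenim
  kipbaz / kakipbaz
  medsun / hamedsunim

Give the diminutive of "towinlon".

"towinlon" ends in -n. The stems ending in -n (tinpen → hatinpenim, medsun → hamedsunim) add ha- … -im around the stem.
The other patterns: stems ending in -i or -z add the prefix ka-; stems ending in -p or -s add the prefix pi-; stems ending in -e, -o or -v insert -un- after the first vowel.
So towinlon → hatowinlonim.

hatowinlonim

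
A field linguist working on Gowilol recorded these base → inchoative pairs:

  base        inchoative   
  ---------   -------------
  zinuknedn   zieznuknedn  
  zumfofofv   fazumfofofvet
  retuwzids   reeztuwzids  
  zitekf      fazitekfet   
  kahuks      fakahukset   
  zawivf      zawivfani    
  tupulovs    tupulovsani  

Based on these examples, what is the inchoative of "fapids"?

faezpids

tupulovs and retuwzids both end in -s yet inflect differently (tupulovsani, reeztuwzids), so the final letter is not what conditions the rule; the second-to-last letter is.
"fapids" has second-to-last letter 'd'. The stems whose second-to-last letter is 'd' (zinuknedn → zieznuknedn, retuwzids → reeztuwzids) insert -ez- after the first vowel.
The other patterns: stems whose second-to-last letter is 'v' add -ani; stems whose second-to-last letter is 'f' or 'k' add fa- … -et around the stem.
So fapids → faezpids.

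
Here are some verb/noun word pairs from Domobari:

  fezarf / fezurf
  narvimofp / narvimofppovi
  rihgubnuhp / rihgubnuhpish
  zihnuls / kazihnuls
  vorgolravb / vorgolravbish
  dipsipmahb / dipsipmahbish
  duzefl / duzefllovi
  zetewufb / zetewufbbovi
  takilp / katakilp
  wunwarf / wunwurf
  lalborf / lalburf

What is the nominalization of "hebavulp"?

rihgubnuhp and narvimofp both end in -p yet inflect differently (rihgubnuhpish, narvimofppovi), so the final letter is not what conditions the rule; the second-to-last letter is.
"hebavulp" has second-to-last letter 'l'. The stems whose second-to-last letter is 'l' (zihnuls → kazihnuls, takilp → katakilp) add the prefix ka-.
The other patterns: stems whose second-to-last letter is 'h' or 'v' add -ish; stems whose second-to-last letter is 'f' double the final consonant and add -ovi; stems whose second-to-last letter is 'r' change the last vowel to 'u'.
So hebavulp → kahebavulp.

kahebavulp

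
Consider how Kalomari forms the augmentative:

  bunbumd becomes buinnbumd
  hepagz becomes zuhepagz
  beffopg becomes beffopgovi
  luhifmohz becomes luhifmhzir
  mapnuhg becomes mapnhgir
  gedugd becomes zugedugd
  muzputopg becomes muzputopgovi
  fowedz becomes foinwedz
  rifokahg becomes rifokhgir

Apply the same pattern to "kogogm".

beffopg and mapnuhg both end in -g yet inflect differently (beffopgovi, mapnhgir), so the final letter is not what conditions the rule; the second-to-last letter is.
"kogogm" has second-to-last letter 'g'. The stems whose second-to-last letter is 'g' (gedugd → zugedugd, hepagz → zuhepagz) add the prefix zu-.
The other patterns: stems whose second-to-last letter is 'p' add -ovi; stems whose second-to-last letter is 'h' delete the last vowel and add -ir; stems whose second-to-last letter is 'd' or 'm' insert -in- after the first vowel.
So kogogm → zukogogm.

zukogogm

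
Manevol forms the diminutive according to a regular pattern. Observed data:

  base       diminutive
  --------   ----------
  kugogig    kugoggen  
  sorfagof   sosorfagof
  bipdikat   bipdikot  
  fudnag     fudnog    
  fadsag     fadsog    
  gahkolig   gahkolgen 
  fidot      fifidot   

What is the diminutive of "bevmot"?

bebevmot

"bevmot" has last vowel 'o'. The stems whose last vowel is 'o' (sorfagof → sosorfagof, fidot → fifidot) repeat the first consonant+vowel as a prefix.
The other patterns: stems whose last vowel is 'i' delete the last vowel and add -en; stems whose last vowel is 'a' change the last vowel to 'o'.
So bevmot → bebevmot.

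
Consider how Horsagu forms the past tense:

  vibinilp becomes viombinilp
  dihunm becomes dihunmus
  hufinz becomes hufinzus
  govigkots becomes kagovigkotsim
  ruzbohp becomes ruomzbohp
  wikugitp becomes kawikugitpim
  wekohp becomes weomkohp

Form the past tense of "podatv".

"podatv" has second-to-last letter 't'. The stems whose second-to-last letter is 't' (govigkots → kagovigkotsim, wikugitp → kawikugitpim) add ka- … -im around the stem.
The other patterns: stems whose second-to-last letter is 'n' add -us; stems whose second-to-last letter is 'h' or 'l' insert -om- after the first vowel.
So podatv → kapodatvim.

kapodatvim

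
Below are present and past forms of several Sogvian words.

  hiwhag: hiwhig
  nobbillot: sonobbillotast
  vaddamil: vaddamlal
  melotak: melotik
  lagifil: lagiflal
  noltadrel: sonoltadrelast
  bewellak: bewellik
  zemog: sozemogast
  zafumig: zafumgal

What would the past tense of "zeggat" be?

zeggit

hiwhag and zafumig both end in -g yet inflect differently (hiwhig, zafumgal), so the final letter is not what conditions the rule; the last vowel is.
"zeggat" has last vowel 'a'. The stems whose last vowel is 'a' (bewellak → bewellik, hiwhag → hiwhig, melotak → melotik) change the last vowel to 'i'.
So zeggat → zeggit.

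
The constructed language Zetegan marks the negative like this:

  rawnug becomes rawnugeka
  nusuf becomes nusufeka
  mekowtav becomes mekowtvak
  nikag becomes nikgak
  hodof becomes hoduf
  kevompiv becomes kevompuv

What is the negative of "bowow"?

bowuw

rawnug and nikag both end in -g yet inflect differently (rawnugeka, nikgak), so the final letter is not what conditions the rule; the last vowel is.
"bowow" has last vowel 'o'. The one such stem in the data (hodof → hoduf) changes the last vowel to 'u' (as does kevompiv), so the same rule applies.
The other patterns: stems whose last vowel is 'u' add -eka; stems whose last vowel is 'a' delete the last vowel and add -ak.
So bowow → bowuw.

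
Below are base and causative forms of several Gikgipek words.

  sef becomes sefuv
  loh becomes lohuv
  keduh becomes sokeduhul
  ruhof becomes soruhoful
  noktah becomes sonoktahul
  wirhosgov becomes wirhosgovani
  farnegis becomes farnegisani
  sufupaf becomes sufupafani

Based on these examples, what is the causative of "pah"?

pahuv

loh and keduh both end in -h yet inflect differently (lohuv, sokeduhul), so the final letter is not what conditions the rule; the number of vowels is.
"pah" has 1 vowel. The stems with 1 vowel (sef → sefuv, loh → lohuv) add -uv.
So pah → pahuv.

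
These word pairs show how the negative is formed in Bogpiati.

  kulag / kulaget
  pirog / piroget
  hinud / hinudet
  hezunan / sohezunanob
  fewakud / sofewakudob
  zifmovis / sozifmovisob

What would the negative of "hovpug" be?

hinud and fewakud both end in -d yet inflect differently (hinudet, sofewakudob), so the final letter is not what conditions the rule; the number of vowels is.
"hovpug" has 2 vowels. The stems with 2 vowels (kulag → kulaget, pirog → piroget, hinud → hinudet) add -et.
The other pattern: stems with 3 vowels add so- … -ob around the stem.
So hovpug → hovpuget.

hovpuget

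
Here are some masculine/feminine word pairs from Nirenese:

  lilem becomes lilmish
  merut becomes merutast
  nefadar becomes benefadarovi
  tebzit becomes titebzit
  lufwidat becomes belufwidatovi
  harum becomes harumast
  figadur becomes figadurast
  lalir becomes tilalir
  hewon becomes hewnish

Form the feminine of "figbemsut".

nefadar and lalir both end in -r yet inflect differently (benefadarovi, tilalir), so the final letter is not what conditions the rule; the last vowel is.
"figbemsut" has last vowel 'u'. The stems whose last vowel is 'u' (harum → harumast, merut → merutast, figadur → figadurast) add -ast.
So figbemsut → figbemsutast.

figbemsutast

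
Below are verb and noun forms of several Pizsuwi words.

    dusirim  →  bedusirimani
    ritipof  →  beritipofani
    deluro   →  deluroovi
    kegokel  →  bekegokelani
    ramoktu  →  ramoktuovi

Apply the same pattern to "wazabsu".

wazabsuovi

"wazabsu" ends in a vowel. The stems ending in a vowel (ramoktu → ramoktuovi, deluro → deluroovi) add -ovi.
The other pattern: stems ending in a consonant add be- … -ani around the stem.
So wazabsu → wazabsuovi.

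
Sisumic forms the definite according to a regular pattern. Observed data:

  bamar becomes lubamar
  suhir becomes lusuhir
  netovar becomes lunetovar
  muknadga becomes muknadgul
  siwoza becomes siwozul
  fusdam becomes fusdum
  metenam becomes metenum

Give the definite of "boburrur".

luboburrur

"boburrur" ends in -r. The stems ending in -r (bamar → lubamar, suhir → lusuhir, netovar → lunetovar) add the prefix lu-.
So boburrur → luboburrur.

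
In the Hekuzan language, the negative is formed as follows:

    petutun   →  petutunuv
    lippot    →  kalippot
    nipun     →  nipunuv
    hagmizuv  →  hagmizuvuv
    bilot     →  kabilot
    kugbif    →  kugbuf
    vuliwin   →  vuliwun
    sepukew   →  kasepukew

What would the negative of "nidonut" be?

nidonutuv

"nidonut" has last vowel 'u'. The stems whose last vowel is 'u' (petutun → petutunuv, hagmizuv → hagmizuvuv, nipun → nipunuv) add -uv.
So nidonut → nidonutuv.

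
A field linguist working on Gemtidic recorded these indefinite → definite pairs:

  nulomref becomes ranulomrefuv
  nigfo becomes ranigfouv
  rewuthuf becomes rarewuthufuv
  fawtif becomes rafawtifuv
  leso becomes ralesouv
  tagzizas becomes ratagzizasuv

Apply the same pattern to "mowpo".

ramowpouv

Every pair shown (nulomref → ranulomrefuv, nigfo → ranigfouv, rewuthuf → rarewuthufuv, …) follows the same rule: add ra- … -uv around the stem.
So mowpo → ramowpouv.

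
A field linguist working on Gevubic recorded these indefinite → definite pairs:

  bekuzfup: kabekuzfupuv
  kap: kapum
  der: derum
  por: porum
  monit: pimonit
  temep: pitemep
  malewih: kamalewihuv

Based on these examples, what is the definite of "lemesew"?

kalemesewuv

"lemesew" has 3 vowels. The stems with 3 vowels (bekuzfup → kabekuzfupuv, malewih → kamalewihuv) add ka- … -uv around the stem.
So lemesew → kalemesewuv.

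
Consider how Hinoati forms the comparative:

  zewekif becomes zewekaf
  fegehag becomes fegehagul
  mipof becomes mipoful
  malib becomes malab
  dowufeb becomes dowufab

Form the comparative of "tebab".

tebabul

zewekif and mipof both end in -f yet inflect differently (zewekaf, mipoful), so the final letter is not what conditions the rule; the last vowel is.
"tebab" has last vowel 'a'. The one such stem in the data (fegehag → fegehagul) adds -ul, so the same rule applies.
So tebab → tebabul.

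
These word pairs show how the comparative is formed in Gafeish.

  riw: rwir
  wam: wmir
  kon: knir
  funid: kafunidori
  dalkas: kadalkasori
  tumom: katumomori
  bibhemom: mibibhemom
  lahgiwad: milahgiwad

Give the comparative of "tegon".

"tegon" has 2 vowels. The stems with 2 vowels (funid → kafunidori, dalkas → kadalkasori, tumom → katumomori) add ka- … -ori around the stem.
So tegon → kategonori.

kategonori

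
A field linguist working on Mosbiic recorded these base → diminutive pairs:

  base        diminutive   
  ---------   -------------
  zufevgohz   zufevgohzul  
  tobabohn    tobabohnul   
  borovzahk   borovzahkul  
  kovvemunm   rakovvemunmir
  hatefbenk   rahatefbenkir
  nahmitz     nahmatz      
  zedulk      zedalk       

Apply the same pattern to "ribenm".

borovzahk and hatefbenk both end in -k yet inflect differently (borovzahkul, rahatefbenkir), so the final letter is not what conditions the rule; the second-to-last letter is.
"ribenm" has second-to-last letter 'n'. The stems whose second-to-last letter is 'n' (kovvemunm → rakovvemunmir, hatefbenk → rahatefbenkir) add ra- … -ir around the stem.
The other patterns: stems whose second-to-last letter is 'h' add -ul; stems whose second-to-last letter is 'l' or 't' change the last vowel to 'a'.
So ribenm → raribenmir.

raribenmir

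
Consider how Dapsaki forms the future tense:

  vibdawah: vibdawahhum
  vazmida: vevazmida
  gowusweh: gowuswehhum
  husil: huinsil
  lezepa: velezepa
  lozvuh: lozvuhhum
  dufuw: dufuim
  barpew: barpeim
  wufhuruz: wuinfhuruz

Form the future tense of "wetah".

wetahhum

vazmida and vibdawah both have last vowel 'a' yet inflect differently (vevazmida, vibdawahhum), so the last vowel is not what conditions the rule; the final letter is.
"wetah" ends in -h. The stems ending in -h (vibdawah → vibdawahhum, gowusweh → gowuswehhum, lozvuh → lozvuhhum) double the final consonant and add -um.
The other patterns: stems ending in -a add the prefix ve-; stems ending in -w drop the final letter and add -im; stems ending in -l or -z insert -in- after the first vowel.
So wetah → wetahhum.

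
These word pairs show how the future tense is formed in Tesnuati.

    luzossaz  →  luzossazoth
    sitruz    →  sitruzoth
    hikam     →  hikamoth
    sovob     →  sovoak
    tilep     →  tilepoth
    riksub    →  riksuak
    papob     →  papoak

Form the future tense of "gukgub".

gukguak

riksub and sitruz both have last vowel 'u' yet inflect differently (riksuak, sitruzoth), so the last vowel is not what conditions the rule; the final letter is.
"gukgub" ends in -b. The stems ending in -b (papob → papoak, sovob → sovoak, riksub → riksuak) drop the final letter and add -ak.
The other pattern: stems ending in -m, -p or -z add -oth.
So gukgub → gukguak.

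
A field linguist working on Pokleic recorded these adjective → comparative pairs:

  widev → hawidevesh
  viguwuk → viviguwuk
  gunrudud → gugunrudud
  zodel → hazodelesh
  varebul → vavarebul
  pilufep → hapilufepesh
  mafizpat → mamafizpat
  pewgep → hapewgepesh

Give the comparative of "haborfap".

hahaborfap

zodel and varebul both end in -l yet inflect differently (hazodelesh, vavarebul), so the final letter is not what conditions the rule; the last vowel is.
"haborfap" has last vowel 'a'. The one such stem in the data (mafizpat → mamafizpat) repeats the first consonant+vowel as a prefix (as do gunrudud, varebul), so the same rule applies.
The other pattern: stems whose last vowel is 'e' add ha- … -esh around the stem.
So haborfap → hahaborfap.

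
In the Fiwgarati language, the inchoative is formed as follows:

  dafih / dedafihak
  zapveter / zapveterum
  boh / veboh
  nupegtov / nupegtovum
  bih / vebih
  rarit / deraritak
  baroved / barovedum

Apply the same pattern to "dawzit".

bih and dafih both end in -h yet inflect differently (vebih, dedafihak), so the final letter is not what conditions the rule; the number of vowels is.
"dawzit" has 2 vowels. The stems with 2 vowels (rarit → deraritak, dafih → dedafihak) add de- … -ak around the stem.
So dawzit → dedawzitak.

dedawzitak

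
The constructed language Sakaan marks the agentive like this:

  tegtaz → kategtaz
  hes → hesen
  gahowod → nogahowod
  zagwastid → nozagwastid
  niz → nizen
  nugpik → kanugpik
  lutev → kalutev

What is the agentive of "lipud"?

kalipud

niz and tegtaz both end in -z yet inflect differently (nizen, kategtaz), so the final letter is not what conditions the rule; the number of vowels is.
"lipud" has 2 vowels. The stems with 2 vowels (lutev → kalutev, nugpik → kanugpik, tegtaz → kategtaz) add the prefix ka-.
So lipud → kalipud.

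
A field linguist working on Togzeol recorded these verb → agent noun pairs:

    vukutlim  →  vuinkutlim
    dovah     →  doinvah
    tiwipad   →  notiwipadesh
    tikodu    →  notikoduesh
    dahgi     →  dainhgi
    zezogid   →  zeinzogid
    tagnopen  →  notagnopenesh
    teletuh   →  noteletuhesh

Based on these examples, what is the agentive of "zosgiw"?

zoinsgiw

tiwipad and zezogid both end in -d yet inflect differently (notiwipadesh, zeinzogid), so the final letter is not what conditions the rule; the first letter is.
"zosgiw" begins with z-. The one such stem in the data (zezogid → zeinzogid) inserts -in- after the first vowel (as do dahgi, vukutlim), so the same rule applies.
The other pattern: stems beginning with t- add no- … -esh around the stem.
So zosgiw → zoinsgiw.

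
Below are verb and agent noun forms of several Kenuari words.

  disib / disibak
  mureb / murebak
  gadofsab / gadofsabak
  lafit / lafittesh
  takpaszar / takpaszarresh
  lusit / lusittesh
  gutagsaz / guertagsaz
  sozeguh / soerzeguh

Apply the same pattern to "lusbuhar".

disib and lafit both have last vowel 'i' yet inflect differently (disibak, lafittesh), so the last vowel is not what conditions the rule; the final letter is.
"lusbuhar" ends in -r. The one such stem in the data (takpaszar → takpaszarresh) doubles the final consonant and adds -esh (as do lafit, lusit), so the same rule applies.
The other patterns: stems ending in -b add -ak; stems ending in -h or -z insert -er- after the first vowel.
So lusbuhar → lusbuharresh.

lusbuharresh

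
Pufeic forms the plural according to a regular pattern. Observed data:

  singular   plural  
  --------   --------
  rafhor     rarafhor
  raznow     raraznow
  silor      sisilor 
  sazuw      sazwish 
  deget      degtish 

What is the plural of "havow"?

hahavow

raznow and sazuw both end in -w yet inflect differently (raraznow, sazwish), so the final letter is not what conditions the rule; the last vowel is.
"havow" has last vowel 'o'. The stems whose last vowel is 'o' (rafhor → rarafhor, raznow → raraznow, silor → sisilor) repeat the first consonant+vowel as a prefix.
So havow → hahavow.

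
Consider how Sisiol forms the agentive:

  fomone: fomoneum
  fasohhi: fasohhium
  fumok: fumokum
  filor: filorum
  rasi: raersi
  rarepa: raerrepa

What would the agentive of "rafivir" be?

fasohhi and rasi both end in -i yet inflect differently (fasohhium, raersi), so the final letter is not what conditions the rule; the first letter is.
"rafivir" begins with r-. The stems beginning with r- (rasi → raersi, rarepa → raerrepa) insert -er- after the first vowel.
So rafivir → raerfivir.

raerfivir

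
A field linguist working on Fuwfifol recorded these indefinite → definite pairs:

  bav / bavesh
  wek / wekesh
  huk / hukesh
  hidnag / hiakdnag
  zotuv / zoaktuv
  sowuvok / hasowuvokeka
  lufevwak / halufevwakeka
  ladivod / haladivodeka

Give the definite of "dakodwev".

hadakodweveka

"dakodwev" has 3 vowels. The stems with 3 vowels (sowuvok → hasowuvokeka, lufevwak → halufevwakeka, ladivod → haladivodeka) add ha- … -eka around the stem.
The other patterns: stems with 1 vowel add -esh; stems with 2 vowels insert -ak- after the first vowel.
So dakodwev → hadakodweveka.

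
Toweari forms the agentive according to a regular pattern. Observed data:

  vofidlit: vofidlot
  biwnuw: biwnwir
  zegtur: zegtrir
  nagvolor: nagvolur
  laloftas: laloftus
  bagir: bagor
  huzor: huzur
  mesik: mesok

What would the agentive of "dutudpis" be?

dutudpos

"dutudpis" has last vowel 'i'. The stems whose last vowel is 'i' (bagir → bagor, mesik → mesok, vofidlit → vofidlot) change the last vowel to 'o'.
The other patterns: stems whose last vowel is 'u' delete the last vowel and add -ir; stems whose last vowel is 'a' or 'o' change the last vowel to 'u'.
So dutudpis → dutudpos.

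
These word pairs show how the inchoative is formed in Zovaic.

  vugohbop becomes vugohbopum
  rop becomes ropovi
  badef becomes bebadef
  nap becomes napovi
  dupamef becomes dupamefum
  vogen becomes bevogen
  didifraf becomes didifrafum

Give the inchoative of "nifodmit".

"nifodmit" has 3 vowels. The stems with 3 vowels (vugohbop → vugohbopum, didifraf → didifrafum, dupamef → dupamefum) add -um.
The other patterns: stems with 1 vowel add -ovi; stems with 2 vowels add the prefix be-.
So nifodmit → nifodmitum.

nifodmitum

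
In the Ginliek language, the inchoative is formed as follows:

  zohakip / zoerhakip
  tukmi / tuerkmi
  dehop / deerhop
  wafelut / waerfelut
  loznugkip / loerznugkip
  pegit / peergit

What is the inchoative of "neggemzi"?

Every pair shown (zohakip → zoerhakip, tukmi → tuerkmi, dehop → deerhop, …) follows the same rule: insert -er- after the first vowel.
So neggemzi → neerggemzi.

neerggemzi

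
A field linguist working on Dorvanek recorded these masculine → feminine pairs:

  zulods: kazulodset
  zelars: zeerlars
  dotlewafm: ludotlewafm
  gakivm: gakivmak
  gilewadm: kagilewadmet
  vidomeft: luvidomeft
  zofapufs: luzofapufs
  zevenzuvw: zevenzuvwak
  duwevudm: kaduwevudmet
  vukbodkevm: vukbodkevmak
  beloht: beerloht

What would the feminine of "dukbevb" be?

dotlewafm and gakivm both end in -m yet inflect differently (ludotlewafm, gakivmak), so the final letter is not what conditions the rule; the second-to-last letter is.
"dukbevb" has second-to-last letter 'v'. The stems whose second-to-last letter is 'v' (zevenzuvw → zevenzuvwak, gakivm → gakivmak, vukbodkevm → vukbodkevmak) add -ak.
So dukbevb → dukbevbak.

dukbevbak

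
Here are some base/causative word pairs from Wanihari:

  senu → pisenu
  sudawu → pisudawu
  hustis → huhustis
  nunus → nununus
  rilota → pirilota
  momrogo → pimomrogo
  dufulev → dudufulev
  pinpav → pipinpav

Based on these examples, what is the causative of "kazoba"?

sudawu and nunus both have last vowel 'u' yet inflect differently (pisudawu, nununus), so the last vowel is not what conditions the rule; whether the stem ends in a vowel or a consonant is.
"kazoba" ends in a vowel. The stems ending in a vowel (sudawu → pisudawu, rilota → pirilota, senu → pisenu) add the prefix pi-.
The other pattern: stems ending in a consonant repeat the first consonant+vowel as a prefix.
So kazoba → pikazoba.

pikazoba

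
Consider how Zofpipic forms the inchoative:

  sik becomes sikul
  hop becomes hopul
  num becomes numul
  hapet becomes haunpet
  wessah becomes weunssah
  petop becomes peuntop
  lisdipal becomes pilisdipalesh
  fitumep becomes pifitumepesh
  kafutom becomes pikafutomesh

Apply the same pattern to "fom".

hop and petop both end in -p yet inflect differently (hopul, peuntop), so the final letter is not what conditions the rule; the number of vowels is.
"fom" has 1 vowel. The stems with 1 vowel (sik → sikul, hop → hopul, num → numul) add -ul.
So fom → fomul.

fomul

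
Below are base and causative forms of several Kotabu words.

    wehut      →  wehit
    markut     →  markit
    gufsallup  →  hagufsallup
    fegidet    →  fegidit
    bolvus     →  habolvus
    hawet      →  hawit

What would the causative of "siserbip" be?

hasiserbip

"siserbip" ends in -p. The one such stem in the data (gufsallup → hagufsallup) adds the prefix ha-, so the same rule applies.
The other pattern: stems ending in -t change the last vowel to 'i'.
So siserbip → hasiserbip.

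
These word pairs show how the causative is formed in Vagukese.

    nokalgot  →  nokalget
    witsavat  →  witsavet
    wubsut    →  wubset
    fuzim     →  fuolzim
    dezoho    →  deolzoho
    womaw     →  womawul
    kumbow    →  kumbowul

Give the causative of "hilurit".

"hilurit" ends in -t. The stems ending in -t (wubsut → wubset, witsavat → witsavet, nokalgot → nokalget) change the last vowel to 'e'.
The other patterns: stems ending in -w add -ul; stems ending in -m or -o insert -ol- after the first vowel.
So hilurit → hiluret.

hiluret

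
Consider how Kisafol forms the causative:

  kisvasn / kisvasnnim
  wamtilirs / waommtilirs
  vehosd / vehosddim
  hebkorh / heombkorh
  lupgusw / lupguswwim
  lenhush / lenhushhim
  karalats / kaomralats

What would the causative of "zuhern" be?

zuomhern

lenhush and hebkorh both end in -h yet inflect differently (lenhushhim, heombkorh), so the final letter is not what conditions the rule; the second-to-last letter is.
"zuhern" has second-to-last letter 'r'. The stems whose second-to-last letter is 'r' (hebkorh → heombkorh, wamtilirs → waommtilirs) insert -om- after the first vowel.
The other pattern: stems whose second-to-last letter is 's' double the final consonant and add -im.
So zuhern → zuomhern.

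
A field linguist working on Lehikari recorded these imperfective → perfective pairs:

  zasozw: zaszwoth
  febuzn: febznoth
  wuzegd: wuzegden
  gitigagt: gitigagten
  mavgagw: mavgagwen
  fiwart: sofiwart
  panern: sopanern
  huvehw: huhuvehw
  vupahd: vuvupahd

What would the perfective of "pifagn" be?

"pifagn" has second-to-last letter 'g'. The stems whose second-to-last letter is 'g' (wuzegd → wuzegden, gitigagt → gitigagten, mavgagw → mavgagwen) add -en.
The other patterns: stems whose second-to-last letter is 'z' delete the last vowel and add -oth; stems whose second-to-last letter is 'r' add the prefix so-; stems whose second-to-last letter is 'h' repeat the first consonant+vowel as a prefix.
So pifagn → pifagnen.

pifagnen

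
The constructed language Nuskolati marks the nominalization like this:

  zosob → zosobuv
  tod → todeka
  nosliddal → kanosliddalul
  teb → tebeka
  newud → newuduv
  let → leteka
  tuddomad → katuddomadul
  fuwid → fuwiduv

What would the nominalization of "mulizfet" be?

kamulizfetul

teb and zosob both end in -b yet inflect differently (tebeka, zosobuv), so the final letter is not what conditions the rule; the number of vowels is.
"mulizfet" has 3 vowels. The stems with 3 vowels (tuddomad → katuddomadul, nosliddal → kanosliddalul) add ka- … -ul around the stem.
So mulizfet → kamulizfetul.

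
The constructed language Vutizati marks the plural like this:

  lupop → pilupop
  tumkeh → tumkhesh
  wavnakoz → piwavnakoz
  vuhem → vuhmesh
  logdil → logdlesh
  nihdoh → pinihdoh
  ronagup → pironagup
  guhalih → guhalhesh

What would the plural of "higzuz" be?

pihigzuz

guhalih and nihdoh both end in -h yet inflect differently (guhalhesh, pinihdoh), so the final letter is not what conditions the rule; the last vowel is.
"higzuz" has last vowel 'u'. The one such stem in the data (ronagup → pironagup) adds the prefix pi-, so the same rule applies.
So higzuz → pihigzuz.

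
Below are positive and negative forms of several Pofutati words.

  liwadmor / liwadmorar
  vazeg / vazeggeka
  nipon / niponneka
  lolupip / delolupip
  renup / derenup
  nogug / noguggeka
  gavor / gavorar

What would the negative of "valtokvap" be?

renup and nogug both have last vowel 'u' yet inflect differently (derenup, noguggeka), so the last vowel is not what conditions the rule; the final letter is.
"valtokvap" ends in -p. The stems ending in -p (lolupip → delolupip, renup → derenup) add the prefix de-.
The other patterns: stems ending in -g or -n double the final consonant and add -eka; stems ending in -r add -ar.
So valtokvap → devaltokvap.

devaltokvap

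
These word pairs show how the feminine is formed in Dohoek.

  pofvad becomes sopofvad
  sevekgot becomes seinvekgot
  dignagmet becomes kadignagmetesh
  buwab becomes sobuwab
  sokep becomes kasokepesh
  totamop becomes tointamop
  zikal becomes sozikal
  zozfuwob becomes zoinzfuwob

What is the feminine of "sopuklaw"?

sosopuklaw

buwab and zozfuwob both end in -b yet inflect differently (sobuwab, zoinzfuwob), so the final letter is not what conditions the rule; the last vowel is.
"sopuklaw" has last vowel 'a'. The stems whose last vowel is 'a' (pofvad → sopofvad, buwab → sobuwab, zikal → sozikal) add the prefix so-.
So sopuklaw → sosopuklaw.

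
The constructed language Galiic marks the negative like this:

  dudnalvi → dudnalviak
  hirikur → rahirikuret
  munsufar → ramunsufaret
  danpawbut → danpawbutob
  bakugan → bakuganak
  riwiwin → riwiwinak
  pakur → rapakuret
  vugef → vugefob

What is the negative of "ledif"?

"ledif" ends in -f. The one such stem in the data (vugef → vugefob) adds -ob, so the same rule applies.
So ledif → ledifob.

ledifob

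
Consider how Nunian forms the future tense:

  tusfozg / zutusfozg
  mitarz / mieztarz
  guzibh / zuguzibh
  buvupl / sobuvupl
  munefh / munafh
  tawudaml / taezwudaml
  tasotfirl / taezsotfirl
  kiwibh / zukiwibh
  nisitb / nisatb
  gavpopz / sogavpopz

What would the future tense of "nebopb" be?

sonebopb

buvupl and tasotfirl both end in -l yet inflect differently (sobuvupl, taezsotfirl), so the final letter is not what conditions the rule; the second-to-last letter is.
"nebopb" has second-to-last letter 'p'. The stems whose second-to-last letter is 'p' (buvupl → sobuvupl, gavpopz → sogavpopz) add the prefix so-.
So nebopb → sonebopb.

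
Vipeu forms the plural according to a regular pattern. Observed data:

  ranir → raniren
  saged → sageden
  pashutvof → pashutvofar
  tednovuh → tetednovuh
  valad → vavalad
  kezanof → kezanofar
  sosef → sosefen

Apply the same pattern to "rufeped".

rufepeden

valad and saged both end in -d yet inflect differently (vavalad, sageden), so the final letter is not what conditions the rule; the last vowel is.
"rufeped" has last vowel 'e'. The stems whose last vowel is 'e' (saged → sageden, sosef → sosefen) add -en.
The other patterns: stems whose last vowel is 'a' or 'u' repeat the first consonant+vowel as a prefix; stems whose last vowel is 'o' add -ar.
So rufeped → rufepeden.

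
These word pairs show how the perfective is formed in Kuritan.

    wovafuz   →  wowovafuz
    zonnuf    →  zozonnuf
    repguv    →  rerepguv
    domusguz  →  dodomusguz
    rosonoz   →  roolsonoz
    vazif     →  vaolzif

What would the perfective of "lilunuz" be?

domusguz and rosonoz both end in -z yet inflect differently (dodomusguz, roolsonoz), so the final letter is not what conditions the rule; the last vowel is.
"lilunuz" has last vowel 'u'. The stems whose last vowel is 'u' (repguv → rerepguv, zonnuf → zozonnuf, domusguz → dodomusguz) repeat the first consonant+vowel as a prefix.
The other pattern: stems whose last vowel is 'i' or 'o' insert -ol- after the first vowel.
So lilunuz → lililunuz.

lililunuz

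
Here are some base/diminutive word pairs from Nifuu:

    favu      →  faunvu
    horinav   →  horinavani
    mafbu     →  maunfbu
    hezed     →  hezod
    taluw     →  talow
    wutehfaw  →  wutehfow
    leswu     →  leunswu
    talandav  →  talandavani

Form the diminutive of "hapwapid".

hapwapod

talandav and wutehfaw both have last vowel 'a' yet inflect differently (talandavani, wutehfow), so the last vowel is not what conditions the rule; the final letter is.
"hapwapid" ends in -d. The one such stem in the data (hezed → hezod) changes the last vowel to 'o' (as do wutehfaw, taluw), so the same rule applies.
So hapwapid → hapwapod.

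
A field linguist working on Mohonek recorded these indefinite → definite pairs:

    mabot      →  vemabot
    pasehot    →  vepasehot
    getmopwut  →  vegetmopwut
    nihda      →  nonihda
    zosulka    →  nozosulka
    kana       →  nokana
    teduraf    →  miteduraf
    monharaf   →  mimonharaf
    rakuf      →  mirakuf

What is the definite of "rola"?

norola

nihda and teduraf both have last vowel 'a' yet inflect differently (nonihda, miteduraf), so the last vowel is not what conditions the rule; the final letter is.
"rola" ends in -a. The stems ending in -a (nihda → nonihda, zosulka → nozosulka, kana → nokana) add the prefix no-.
The other patterns: stems ending in -t add the prefix ve-; stems ending in -f add the prefix mi-.
So rola → norola.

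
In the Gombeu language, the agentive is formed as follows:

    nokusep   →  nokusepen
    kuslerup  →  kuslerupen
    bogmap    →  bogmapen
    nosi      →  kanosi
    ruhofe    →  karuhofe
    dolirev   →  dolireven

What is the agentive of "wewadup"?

wewadupen

dolirev and ruhofe both have last vowel 'e' yet inflect differently (dolireven, karuhofe), so the last vowel is not what conditions the rule; whether the stem ends in a vowel or a consonant is.
"wewadup" ends in a consonant. The stems ending in a consonant (dolirev → dolireven, nokusep → nokusepen, kuslerup → kuslerupen) add -en.
So wewadup → wewadupen.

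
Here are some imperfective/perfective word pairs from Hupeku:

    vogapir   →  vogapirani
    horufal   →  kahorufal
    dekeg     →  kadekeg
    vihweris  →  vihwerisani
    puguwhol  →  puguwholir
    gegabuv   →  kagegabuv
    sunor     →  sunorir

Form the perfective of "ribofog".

vogapir and sunor both end in -r yet inflect differently (vogapirani, sunorir), so the final letter is not what conditions the rule; the last vowel is.
"ribofog" has last vowel 'o'. The stems whose last vowel is 'o' (puguwhol → puguwholir, sunor → sunorir) add -ir.
So ribofog → ribofogir.

ribofogir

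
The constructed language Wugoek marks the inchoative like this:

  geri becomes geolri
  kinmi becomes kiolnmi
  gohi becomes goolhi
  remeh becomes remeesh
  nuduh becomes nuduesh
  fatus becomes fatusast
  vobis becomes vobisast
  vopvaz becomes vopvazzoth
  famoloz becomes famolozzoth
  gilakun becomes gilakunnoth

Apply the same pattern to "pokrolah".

nuduh and fatus both have last vowel 'u' yet inflect differently (nuduesh, fatusast), so the last vowel is not what conditions the rule; the final letter is.
"pokrolah" ends in -h. The stems ending in -h (remeh → remeesh, nuduh → nuduesh) drop the final letter and add -esh.
The other patterns: stems ending in -i insert -ol- after the first vowel; stems ending in -s add -ast; stems ending in -n or -z double the final consonant and add -oth.
So pokrolah → pokrolaesh.

pokrolaesh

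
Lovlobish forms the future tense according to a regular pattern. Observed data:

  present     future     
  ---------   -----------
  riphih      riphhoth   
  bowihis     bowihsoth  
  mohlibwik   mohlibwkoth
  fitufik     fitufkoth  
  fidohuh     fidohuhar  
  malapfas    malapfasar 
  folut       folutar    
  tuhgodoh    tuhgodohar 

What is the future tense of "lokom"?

"lokom" has last vowel 'o'. The one such stem in the data (tuhgodoh → tuhgodohar) adds -ar, so the same rule applies.
So lokom → lokomar.

lokomar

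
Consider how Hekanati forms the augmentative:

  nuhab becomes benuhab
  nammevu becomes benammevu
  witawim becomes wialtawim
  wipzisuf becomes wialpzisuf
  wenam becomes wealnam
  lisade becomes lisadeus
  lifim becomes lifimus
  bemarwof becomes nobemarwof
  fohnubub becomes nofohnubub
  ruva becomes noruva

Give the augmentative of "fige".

witawim and lifim both end in -m yet inflect differently (wialtawim, lifimus), so the final letter is not what conditions the rule; the first letter is.
"fige" begins with f-. The one such stem in the data (fohnubub → nofohnubub) adds the prefix no-, so the same rule applies.
So fige → nofige.

nofige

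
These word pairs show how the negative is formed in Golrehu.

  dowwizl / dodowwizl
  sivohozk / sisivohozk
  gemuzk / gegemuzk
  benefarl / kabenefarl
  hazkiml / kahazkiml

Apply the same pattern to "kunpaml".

"kunpaml" has second-to-last letter 'm'. The one such stem in the data (hazkiml → kahazkiml) adds the prefix ka-, so the same rule applies.
The other pattern: stems whose second-to-last letter is 'z' repeat the first consonant+vowel as a prefix.
So kunpaml → kakunpaml.

kakunpaml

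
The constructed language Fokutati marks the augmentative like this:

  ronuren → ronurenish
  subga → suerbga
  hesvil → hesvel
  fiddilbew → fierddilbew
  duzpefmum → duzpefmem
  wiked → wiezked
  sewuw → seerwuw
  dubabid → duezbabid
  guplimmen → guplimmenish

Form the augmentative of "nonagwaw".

noernagwaw

wiked and guplimmen both have last vowel 'e' yet inflect differently (wiezked, guplimmenish), so the last vowel is not what conditions the rule; the final letter is.
"nonagwaw" ends in -w. The stems ending in -w (sewuw → seerwuw, fiddilbew → fierddilbew) insert -er- after the first vowel.
So nonagwaw → noernagwaw.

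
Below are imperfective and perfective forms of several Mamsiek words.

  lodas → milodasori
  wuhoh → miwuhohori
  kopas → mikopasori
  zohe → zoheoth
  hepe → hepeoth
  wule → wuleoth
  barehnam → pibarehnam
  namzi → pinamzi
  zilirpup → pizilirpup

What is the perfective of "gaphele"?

lodas and barehnam both have last vowel 'a' yet inflect differently (milodasori, pibarehnam), so the last vowel is not what conditions the rule; the final letter is.
"gaphele" ends in -e. The stems ending in -e (zohe → zoheoth, hepe → hepeoth, wule → wuleoth) add -oth.
So gaphele → gapheleoth.

gapheleoth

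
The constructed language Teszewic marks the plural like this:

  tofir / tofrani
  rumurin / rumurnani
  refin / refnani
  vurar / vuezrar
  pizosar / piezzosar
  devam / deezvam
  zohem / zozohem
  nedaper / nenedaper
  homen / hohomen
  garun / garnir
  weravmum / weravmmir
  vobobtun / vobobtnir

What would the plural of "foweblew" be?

fofoweblew

tofir and vurar both end in -r yet inflect differently (tofrani, vuezrar), so the final letter is not what conditions the rule; the last vowel is.
"foweblew" has last vowel 'e'. The stems whose last vowel is 'e' (zohem → zozohem, nedaper → nenedaper, homen → hohomen) repeat the first consonant+vowel as a prefix.
The other patterns: stems whose last vowel is 'i' delete the last vowel and add -ani; stems whose last vowel is 'a' insert -ez- after the first vowel; stems whose last vowel is 'u' delete the last vowel and add -ir.
So foweblew → fofoweblew.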